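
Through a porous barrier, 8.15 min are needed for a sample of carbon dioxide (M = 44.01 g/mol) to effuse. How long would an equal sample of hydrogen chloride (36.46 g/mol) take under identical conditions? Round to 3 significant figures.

7.42 min

By Graham's law, t_HCl/t_CO₂ = √(M_HCl/M_CO₂) = √(36.46/44.01) = √0.8284 = 0.9102.
So the time for HCl is 8.15 × 0.9102 = 7.42 min.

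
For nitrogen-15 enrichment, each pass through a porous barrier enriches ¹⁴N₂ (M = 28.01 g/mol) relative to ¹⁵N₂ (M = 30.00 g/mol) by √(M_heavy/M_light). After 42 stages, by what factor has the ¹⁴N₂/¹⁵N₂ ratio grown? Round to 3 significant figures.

4.23

After 42 stages the ratio has grown by (√(30.00/28.01))^42 = (30.00/28.01)^(42/2).
= 1.07105^21 = 4.23.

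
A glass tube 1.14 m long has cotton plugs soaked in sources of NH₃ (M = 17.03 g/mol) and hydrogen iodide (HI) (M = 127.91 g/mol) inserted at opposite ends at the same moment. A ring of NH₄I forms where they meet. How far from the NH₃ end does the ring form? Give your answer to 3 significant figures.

0.835 m

In equal time, each gas travels a distance ∝ its rate ∝ 1/√M, so d_NH₃/d_HI = √(M_HI/M_NH₃) = √(127.91/17.03) = 2.741.
With d_NH₃ + d_HI = 1.14 m, d_HI = 1.14/(1 + 2.741) = 0.3048 m.
d_NH₃ = 1.14 − 0.3048 = 0.835 m.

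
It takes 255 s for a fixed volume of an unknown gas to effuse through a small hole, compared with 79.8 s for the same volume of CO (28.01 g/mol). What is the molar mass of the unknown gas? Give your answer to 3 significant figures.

286 g/mol

Since effusion rate ∝ 1/√M, t_X/t_CO = √(M_X/M_CO).
255/79.8 = 3.195 = √(M_X/28.01)
M_X = 28.01 × 3.195² = 28.01 × 10.21 = 286 g/mol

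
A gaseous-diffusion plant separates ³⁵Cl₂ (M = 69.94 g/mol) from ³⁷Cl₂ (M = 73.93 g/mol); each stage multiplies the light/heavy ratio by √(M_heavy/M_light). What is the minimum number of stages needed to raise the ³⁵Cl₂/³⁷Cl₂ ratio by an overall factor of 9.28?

81

Per stage α = (73.93/69.94)^(1/2) = 1.05705^0.5, giving ln α = 0.02774.
Need α^N ≥ 9.28 ⇒ N ≥ ln(9.28) / ln α = 2.228 / 0.02774 = 80.31.
So at least 81 stages are needed.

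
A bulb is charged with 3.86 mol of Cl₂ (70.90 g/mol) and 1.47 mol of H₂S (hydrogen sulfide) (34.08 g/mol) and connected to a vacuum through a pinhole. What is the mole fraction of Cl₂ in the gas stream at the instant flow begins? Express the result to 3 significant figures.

0.645

The effusion rate of species i is ∝ p_i/√M_i ∝ n_i/√M_i.
Mole fraction of Cl₂ in the effusate = (n_Cl₂/√M_Cl₂) / (n_Cl₂/√M_Cl₂ + n_H₂S/√M_H₂S)
= (3.86/√70.90) / (3.86/√70.90 + 1.47/√34.08) = 0.4584/(0.4584 + 0.2518) = 0.645.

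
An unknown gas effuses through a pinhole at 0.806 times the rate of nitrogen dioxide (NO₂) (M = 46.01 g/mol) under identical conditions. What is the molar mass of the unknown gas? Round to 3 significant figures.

70.8 g/mol

Using Graham's law: rate_X/rate_NO₂ = √(M_NO₂/M_X).
0.806 = √(46.01/M_X)
M_X = 46.01 / 0.806² = 46.01 / 0.6496 = 70.8 g/mol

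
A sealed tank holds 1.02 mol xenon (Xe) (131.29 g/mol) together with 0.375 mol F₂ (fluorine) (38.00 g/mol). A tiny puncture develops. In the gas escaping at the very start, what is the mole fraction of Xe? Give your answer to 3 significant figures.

Rate_i ∝ x_i/√M_i (Graham's law weighted by mole fraction), so the effusate composition follows n_i/√M_i.
x_Xe(eff) = (n_Xe/√M_Xe) / (n_Xe/√M_Xe + n_F₂/√M_F₂)
= (1.02/√131.29) / (1.02/√131.29 + 0.375/√38.00) = 0.08902/(0.08902 + 0.06083) = 0.594.

0.594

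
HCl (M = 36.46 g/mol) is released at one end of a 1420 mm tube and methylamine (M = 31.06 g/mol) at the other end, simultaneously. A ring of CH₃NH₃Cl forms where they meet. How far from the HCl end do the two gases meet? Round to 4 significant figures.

681.6 mm

Distances travelled in equal time are proportional to diffusion rates, so d_HCl/d_CH₃NH₂ = √(M_CH₃NH₂/M_HCl) = √(31.06/36.46) = 0.9230.
With d_HCl + d_CH₃NH₂ = 1420 mm, d_CH₃NH₂ = 1420/(1 + 0.9230) = 738.4 mm.
d_HCl = 1420 − 738.4 = 681.6 mm.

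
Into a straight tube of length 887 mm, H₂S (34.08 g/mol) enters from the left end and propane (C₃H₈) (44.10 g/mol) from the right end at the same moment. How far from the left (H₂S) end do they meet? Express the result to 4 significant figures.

In equal time, each gas travels a distance ∝ its rate ∝ 1/√M, so d_H₂S/d_C₃H₈ = √(M_C₃H₈/M_H₂S) = √(44.10/34.08) = 1.138.
With d_H₂S + d_C₃H₈ = 887 mm, d_C₃H₈ = 887/(1 + 1.138) = 415.0 mm.
d_H₂S = 887 − 415.0 = 472.0 mm.

472.0 mm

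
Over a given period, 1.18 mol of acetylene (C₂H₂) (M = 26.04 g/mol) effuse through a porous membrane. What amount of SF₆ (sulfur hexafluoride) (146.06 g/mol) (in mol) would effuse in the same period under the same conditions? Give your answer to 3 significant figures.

By Graham's law, rate_SF₆/rate_C₂H₂ = √(M_C₂H₂/M_SF₆) = √(26.04/146.06) = √0.1783 = 0.4222.
So the amount for SF₆ is 1.18 × 0.4222 = 0.498 mol.

0.498 mol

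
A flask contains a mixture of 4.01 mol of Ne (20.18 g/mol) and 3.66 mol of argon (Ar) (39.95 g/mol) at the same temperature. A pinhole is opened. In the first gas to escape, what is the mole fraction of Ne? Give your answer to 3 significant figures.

0.607

Each component's effusion rate ∝ (its partial pressure)·(1/√M) ∝ n_i/√M_i.
Mole fraction of Ne in the effusate = (n_Ne/√M_Ne) / (n_Ne/√M_Ne + n_Ar/√M_Ar)
= (4.01/√20.18) / (4.01/√20.18 + 3.66/√39.95) = 0.8927/(0.8927 + 0.5791) = 0.607.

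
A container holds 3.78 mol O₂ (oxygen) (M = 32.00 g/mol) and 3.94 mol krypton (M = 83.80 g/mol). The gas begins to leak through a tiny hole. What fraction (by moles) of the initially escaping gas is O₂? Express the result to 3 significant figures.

0.608

Each component's effusion rate ∝ (its partial pressure)·(1/√M) ∝ n_i/√M_i.
So x_O₂ in the escaping gas = (n_O₂/√M_O₂) / Σ(n_i/√M_i)
= (3.78/√32.00) / (3.78/√32.00 + 3.94/√83.80) = 0.6682/(0.6682 + 0.4304) = 0.608.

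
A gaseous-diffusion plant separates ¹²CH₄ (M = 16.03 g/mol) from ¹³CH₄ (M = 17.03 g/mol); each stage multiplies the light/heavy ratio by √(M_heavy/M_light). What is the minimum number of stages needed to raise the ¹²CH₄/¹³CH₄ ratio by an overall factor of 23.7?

Per stage α = (17.03/16.03)^(1/2) = 1.06238^0.5, giving ln α = 0.03026.
Need α^N ≥ 23.7 ⇒ N ≥ ln(23.7) / ln α = 3.165 / 0.03026 = 104.62.
Rounding up, N = 105 stages.

105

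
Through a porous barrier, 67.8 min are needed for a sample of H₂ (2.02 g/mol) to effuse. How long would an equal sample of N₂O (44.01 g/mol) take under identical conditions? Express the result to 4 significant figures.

316.5 min

Graham's law gives t_N₂O/t_H₂ = √(M_N₂O/M_H₂) = √(44.01/2.02) = √21.79 = 4.668.
So the time for N₂O is 67.8 × 4.668 = 316.5 min.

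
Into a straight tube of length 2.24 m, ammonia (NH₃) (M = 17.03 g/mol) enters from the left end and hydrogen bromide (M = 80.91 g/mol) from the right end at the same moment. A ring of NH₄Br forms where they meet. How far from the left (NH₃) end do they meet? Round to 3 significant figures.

The fronts meet when d_NH₃ + d_HBr = L with d_NH₃/d_HBr = √(M_HBr/M_NH₃) (Graham's law). Here √(M_HBr/M_NH₃) = √(80.91/17.03) = 2.180.
With d_NH₃ + d_HBr = 2.24 m, d_HBr = 2.24/(1 + 2.180) = 0.7045 m.
d_NH₃ = 2.24 − 0.7045 = 1.54 m.

1.54 m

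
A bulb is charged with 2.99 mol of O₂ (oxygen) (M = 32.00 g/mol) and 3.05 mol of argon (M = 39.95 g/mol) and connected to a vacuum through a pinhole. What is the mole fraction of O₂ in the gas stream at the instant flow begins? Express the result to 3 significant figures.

0.523

Rate_i ∝ x_i/√M_i (Graham's law weighted by mole fraction), so the effusate composition follows n_i/√M_i.
Mole fraction of O₂ in the effusate = (n_O₂/√M_O₂) / (n_O₂/√M_O₂ + n_Ar/√M_Ar)
= (2.99/√32.00) / (2.99/√32.00 + 3.05/√39.95) = 0.5286/(0.5286 + 0.4825) = 0.523.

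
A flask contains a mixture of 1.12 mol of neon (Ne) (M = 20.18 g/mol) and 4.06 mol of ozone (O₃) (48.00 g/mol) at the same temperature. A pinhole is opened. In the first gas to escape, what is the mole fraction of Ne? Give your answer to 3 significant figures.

Each component's effusion rate ∝ (its partial pressure)·(1/√M) ∝ n_i/√M_i.
x_Ne(eff) = (n_Ne/√M_Ne) / (n_Ne/√M_Ne + n_O₃/√M_O₃)
= (1.12/√20.18) / (1.12/√20.18 + 4.06/√48.00) = 0.2493/(0.2493 + 0.5860) = 0.298.

0.298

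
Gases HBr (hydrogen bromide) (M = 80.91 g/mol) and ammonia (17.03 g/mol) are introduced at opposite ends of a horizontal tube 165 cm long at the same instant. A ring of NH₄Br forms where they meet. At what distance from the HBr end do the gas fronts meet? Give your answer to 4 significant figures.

51.89 cm

In equal time, each gas travels a distance ∝ its rate ∝ 1/√M, so d_HBr/d_NH₃ = √(M_NH₃/M_HBr) = √(17.03/80.91) = 0.4588.
With d_HBr + d_NH₃ = 165 cm, d_NH₃ = 165/(1 + 0.4588) = 113.1 cm.
d_HBr = 165 − 113.1 = 51.89 cm.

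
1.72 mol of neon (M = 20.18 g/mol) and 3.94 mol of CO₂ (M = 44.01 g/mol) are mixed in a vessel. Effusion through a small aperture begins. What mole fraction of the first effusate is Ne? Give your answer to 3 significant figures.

Effusion rate of each component ∝ n_i/√M_i (partial pressure × 1/√M).
So x_Ne in the escaping gas = (n_Ne/√M_Ne) / Σ(n_i/√M_i)
= (1.72/√20.18) / (1.72/√20.18 + 3.94/√44.01) = 0.3829/(0.3829 + 0.5939) = 0.392.

0.392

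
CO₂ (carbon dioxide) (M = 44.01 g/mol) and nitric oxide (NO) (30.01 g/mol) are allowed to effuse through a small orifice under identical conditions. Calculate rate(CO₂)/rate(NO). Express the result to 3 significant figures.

Since effusion rate ∝ 1/√M, rate_CO₂/rate_NO = √(M_NO/M_CO₂) = √(30.01/44.01) = √0.6819 = 0.826.

0.826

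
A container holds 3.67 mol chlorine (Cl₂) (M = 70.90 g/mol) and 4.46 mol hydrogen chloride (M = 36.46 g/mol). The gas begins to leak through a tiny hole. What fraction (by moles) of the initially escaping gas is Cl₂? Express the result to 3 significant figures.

Each component's effusion rate ∝ (its partial pressure)·(1/√M) ∝ n_i/√M_i.
So x_Cl₂ in the escaping gas = (n_Cl₂/√M_Cl₂) / Σ(n_i/√M_i)
= (3.67/√70.90) / (3.67/√70.90 + 4.46/√36.46) = 0.4359/(0.4359 + 0.7386) = 0.371.

0.371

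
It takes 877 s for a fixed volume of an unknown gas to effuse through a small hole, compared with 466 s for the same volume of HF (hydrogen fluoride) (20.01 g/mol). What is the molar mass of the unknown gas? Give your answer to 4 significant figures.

Graham's law gives t_X/t_HF = √(M_X/M_HF).
877/466 = 1.882 = √(M_X/20.01)
M_X = 20.01 × 1.882² = 20.01 × 3.542 = 70.87 g/mol

70.87 g/mol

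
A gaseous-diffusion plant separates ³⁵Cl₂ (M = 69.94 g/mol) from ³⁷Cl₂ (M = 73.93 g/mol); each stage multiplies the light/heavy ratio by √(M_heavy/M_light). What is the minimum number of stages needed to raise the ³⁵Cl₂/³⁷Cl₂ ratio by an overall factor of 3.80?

With α = √(73.93/69.94) per stage, ln α = ½ ln(1.05705) = 0.02774.
Need α^N ≥ 3.80 ⇒ N ≥ ln(3.80) / ln α = 1.335 / 0.02774 = 48.12.
Rounding up, N = 49 stages.

49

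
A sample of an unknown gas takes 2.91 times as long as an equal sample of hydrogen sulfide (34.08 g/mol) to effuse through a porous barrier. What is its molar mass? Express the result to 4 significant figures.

Graham's law gives t_X/t_H₂S = √(M_X/M_H₂S).
2.91 = √(M_X/34.08)
M_X = 34.08 × 2.91² = 34.08 × 8.468 = 288.6 g/mol

288.6 g/mol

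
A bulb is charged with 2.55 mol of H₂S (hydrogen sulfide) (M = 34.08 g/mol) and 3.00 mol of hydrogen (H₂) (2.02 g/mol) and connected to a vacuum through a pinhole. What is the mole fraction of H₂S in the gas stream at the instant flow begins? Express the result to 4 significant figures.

0.1715

Effusion rate of each component ∝ n_i/√M_i (partial pressure × 1/√M).
x_H₂S(eff) = (n_H₂S/√M_H₂S) / (n_H₂S/√M_H₂S + n_H₂/√M_H₂)
= (2.55/√34.08) / (2.55/√34.08 + 3.00/√2.02) = 0.4368/(0.4368 + 2.111) = 0.1715.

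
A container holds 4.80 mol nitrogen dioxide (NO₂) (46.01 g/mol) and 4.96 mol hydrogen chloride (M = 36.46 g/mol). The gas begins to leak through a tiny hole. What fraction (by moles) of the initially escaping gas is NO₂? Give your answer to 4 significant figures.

0.4628

Effusion rate of each component ∝ n_i/√M_i (partial pressure × 1/√M).
So x_NO₂ in the escaping gas = (n_NO₂/√M_NO₂) / Σ(n_i/√M_i)
= (4.80/√46.01) / (4.80/√46.01 + 4.96/√36.46) = 0.7076/(0.7076 + 0.8214) = 0.4628.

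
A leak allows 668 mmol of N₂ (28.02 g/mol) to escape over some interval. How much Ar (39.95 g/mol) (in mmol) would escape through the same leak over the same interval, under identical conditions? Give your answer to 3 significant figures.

559 mmol

From Graham's law, rate_Ar/rate_N₂ = √(M_N₂/M_Ar) = √(28.02/39.95) = √0.7014 = 0.8375.
So the amount for Ar is 668 × 0.8375 = 559 mmol.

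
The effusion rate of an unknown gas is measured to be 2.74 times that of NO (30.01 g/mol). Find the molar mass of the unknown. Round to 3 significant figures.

4.00 g/mol

By Graham's law, rate_X/rate_NO = √(M_NO/M_X).
2.74 = √(30.01/M_X)
M_X = 30.01 / 2.74² = 30.01 / 7.508 = 4.00 g/mol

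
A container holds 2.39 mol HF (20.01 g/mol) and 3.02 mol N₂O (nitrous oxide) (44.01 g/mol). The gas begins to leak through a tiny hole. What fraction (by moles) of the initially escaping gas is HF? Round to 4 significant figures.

0.5399

Each component's effusion rate ∝ (its partial pressure)·(1/√M) ∝ n_i/√M_i.
x_HF(eff) = (n_HF/√M_HF) / (n_HF/√M_HF + n_N₂O/√M_N₂O)
= (2.39/√20.01) / (2.39/√20.01 + 3.02/√44.01) = 0.5343/(0.5343 + 0.4552) = 0.5399.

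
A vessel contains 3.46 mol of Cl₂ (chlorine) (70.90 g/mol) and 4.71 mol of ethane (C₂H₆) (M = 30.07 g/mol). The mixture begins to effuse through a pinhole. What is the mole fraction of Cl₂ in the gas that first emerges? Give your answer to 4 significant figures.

Rate_i ∝ x_i/√M_i (Graham's law weighted by mole fraction), so the effusate composition follows n_i/√M_i.
Mole fraction of Cl₂ in the effusate = (n_Cl₂/√M_Cl₂) / (n_Cl₂/√M_Cl₂ + n_C₂H₆/√M_C₂H₆)
= (3.46/√70.90) / (3.46/√70.90 + 4.71/√30.07) = 0.4109/(0.4109 + 0.8589) = 0.3236.

0.3236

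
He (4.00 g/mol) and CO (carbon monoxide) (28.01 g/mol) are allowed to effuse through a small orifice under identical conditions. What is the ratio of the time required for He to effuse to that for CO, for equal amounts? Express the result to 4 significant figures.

0.3779

Using Graham's law: t_He/t_CO = √(M_He/M_CO) = √(4.00/28.01) = √0.1428 = 0.3779.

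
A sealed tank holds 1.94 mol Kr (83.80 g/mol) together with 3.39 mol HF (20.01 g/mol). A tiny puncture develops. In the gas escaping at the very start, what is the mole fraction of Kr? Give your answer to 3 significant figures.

Rate_i ∝ x_i/√M_i (Graham's law weighted by mole fraction), so the effusate composition follows n_i/√M_i.
Mole fraction of Kr in the effusate = (n_Kr/√M_Kr) / (n_Kr/√M_Kr + n_HF/√M_HF)
= (1.94/√83.80) / (1.94/√83.80 + 3.39/√20.01) = 0.2119/(0.2119 + 0.7578) = 0.219.

0.219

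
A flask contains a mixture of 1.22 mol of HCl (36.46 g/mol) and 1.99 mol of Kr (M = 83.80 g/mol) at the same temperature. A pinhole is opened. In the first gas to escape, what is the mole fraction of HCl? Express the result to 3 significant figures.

The effusion rate of species i is ∝ p_i/√M_i ∝ n_i/√M_i.
Mole fraction of HCl in the effusate = (n_HCl/√M_HCl) / (n_HCl/√M_HCl + n_Kr/√M_Kr)
= (1.22/√36.46) / (1.22/√36.46 + 1.99/√83.80) = 0.2020/(0.2020 + 0.2174) = 0.482.

0.482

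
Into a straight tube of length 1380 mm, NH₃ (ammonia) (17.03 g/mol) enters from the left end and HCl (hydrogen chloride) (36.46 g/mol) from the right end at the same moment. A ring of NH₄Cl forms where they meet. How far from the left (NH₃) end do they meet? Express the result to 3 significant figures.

The fronts meet when d_NH₃ + d_HCl = L with d_NH₃/d_HCl = √(M_HCl/M_NH₃) (Graham's law). Here √(M_HCl/M_NH₃) = √(36.46/17.03) = 1.463.
With d_NH₃ + d_HCl = 1380 mm, d_HCl = 1380/(1 + 1.463) = 560.2 mm.
d_NH₃ = 1380 − 560.2 = 820 mm.

820 mm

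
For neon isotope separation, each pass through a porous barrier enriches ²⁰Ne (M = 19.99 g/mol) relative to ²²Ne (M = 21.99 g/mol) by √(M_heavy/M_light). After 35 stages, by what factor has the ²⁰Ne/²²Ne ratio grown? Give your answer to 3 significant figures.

5.31

Overall factor = α^35 with α = √(21.99/19.99), i.e. (21.99/19.99)^(35/2).
= 1.10005^(35/2) = 5.31.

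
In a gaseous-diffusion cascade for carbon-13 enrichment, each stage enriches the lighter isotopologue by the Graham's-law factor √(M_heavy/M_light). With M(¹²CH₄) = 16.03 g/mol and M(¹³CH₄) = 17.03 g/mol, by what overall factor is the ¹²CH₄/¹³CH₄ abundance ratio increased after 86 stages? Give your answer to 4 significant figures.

Each stage multiplies the ratio by α = √(17.03/16.03), so after 86 stages the overall factor is α^86 = (17.03/16.03)^(86/2).
= 1.06238^43 = 13.49.

13.49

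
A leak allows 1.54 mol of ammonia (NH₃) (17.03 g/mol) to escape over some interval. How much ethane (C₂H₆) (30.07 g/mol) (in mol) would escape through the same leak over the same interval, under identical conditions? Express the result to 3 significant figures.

Graham's law gives rate_C₂H₆/rate_NH₃ = √(M_NH₃/M_C₂H₆) = √(17.03/30.07) = √0.5663 = 0.7526.
So the amount for C₂H₆ is 1.54 × 0.7526 = 1.16 mol.

1.16 mol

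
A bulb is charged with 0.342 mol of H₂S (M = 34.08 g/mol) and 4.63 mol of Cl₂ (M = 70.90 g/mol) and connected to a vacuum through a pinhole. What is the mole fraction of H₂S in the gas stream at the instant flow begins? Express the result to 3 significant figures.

0.0963

Rate_i ∝ x_i/√M_i (Graham's law weighted by mole fraction), so the effusate composition follows n_i/√M_i.
x_H₂S(eff) = (n_H₂S/√M_H₂S) / (n_H₂S/√M_H₂S + n_Cl₂/√M_Cl₂)
= (0.342/√34.08) / (0.342/√34.08 + 4.63/√70.90) = 0.05858/(0.05858 + 0.5499) = 0.0963.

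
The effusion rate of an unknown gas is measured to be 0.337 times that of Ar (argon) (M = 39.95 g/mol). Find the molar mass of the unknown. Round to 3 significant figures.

By Graham's law, rate_X/rate_Ar = √(M_Ar/M_X).
0.337 = √(39.95/M_X)
M_X = 39.95 / 0.337² = 39.95 / 0.1136 = 352 g/mol

352 g/mol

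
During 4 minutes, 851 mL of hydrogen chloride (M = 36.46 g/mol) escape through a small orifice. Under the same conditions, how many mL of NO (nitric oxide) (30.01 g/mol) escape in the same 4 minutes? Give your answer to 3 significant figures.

Since effusion rate ∝ 1/√M, rate_NO/rate_HCl = √(M_HCl/M_NO) = √(36.46/30.01) = √1.215 = 1.102.
So the volume for NO is 851 × 1.102 = 938 mL.

938 mL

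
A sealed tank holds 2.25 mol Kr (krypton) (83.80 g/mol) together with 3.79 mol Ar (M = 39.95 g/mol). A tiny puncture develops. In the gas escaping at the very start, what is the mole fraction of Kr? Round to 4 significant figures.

Rate_i ∝ x_i/√M_i (Graham's law weighted by mole fraction), so the effusate composition follows n_i/√M_i.
x_Kr(eff) = (n_Kr/√M_Kr) / (n_Kr/√M_Kr + n_Ar/√M_Ar)
= (2.25/√83.80) / (2.25/√83.80 + 3.79/√39.95) = 0.2458/(0.2458 + 0.5996) = 0.2907.

0.2907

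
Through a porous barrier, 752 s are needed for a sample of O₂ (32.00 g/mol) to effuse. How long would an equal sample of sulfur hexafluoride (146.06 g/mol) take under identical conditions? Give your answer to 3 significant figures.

Using Graham's law: t_SF₆/t_O₂ = √(M_SF₆/M_O₂) = √(146.06/32.00) = √4.564 = 2.136.
So the time for SF₆ is 752 × 2.136 = 1610 s.

1610 s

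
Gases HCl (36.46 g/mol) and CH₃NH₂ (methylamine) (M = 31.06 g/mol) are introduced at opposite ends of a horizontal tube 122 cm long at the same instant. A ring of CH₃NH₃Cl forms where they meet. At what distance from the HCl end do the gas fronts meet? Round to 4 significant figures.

The fronts meet when d_HCl + d_CH₃NH₂ = L with d_HCl/d_CH₃NH₂ = √(M_CH₃NH₂/M_HCl) (Graham's law). Here √(M_CH₃NH₂/M_HCl) = √(31.06/36.46) = 0.9230.
With d_HCl + d_CH₃NH₂ = 122 cm, d_CH₃NH₂ = 122/(1 + 0.9230) = 63.44 cm.
d_HCl = 122 − 63.44 = 58.56 cm.

58.56 cm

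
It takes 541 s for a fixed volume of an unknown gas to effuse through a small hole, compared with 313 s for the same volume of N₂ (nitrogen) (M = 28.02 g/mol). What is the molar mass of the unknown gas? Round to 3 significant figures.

83.7 g/mol

From Graham's law, t_X/t_N₂ = √(M_X/M_N₂).
541/313 = 1.728 = √(M_X/28.02)
M_X = 28.02 × 1.728² = 28.02 × 2.987 = 83.7 g/mol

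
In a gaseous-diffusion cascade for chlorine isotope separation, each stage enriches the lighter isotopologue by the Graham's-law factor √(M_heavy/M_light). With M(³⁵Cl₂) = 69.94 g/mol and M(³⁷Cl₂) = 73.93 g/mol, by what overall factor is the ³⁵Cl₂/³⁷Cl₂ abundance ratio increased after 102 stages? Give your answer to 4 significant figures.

The single-stage factor is √(M_heavy/M_light), so 102 stages give [√(73.93/69.94)]^102 = (73.93/69.94)^(102/2).
= 1.05705^51 = 16.94.

16.94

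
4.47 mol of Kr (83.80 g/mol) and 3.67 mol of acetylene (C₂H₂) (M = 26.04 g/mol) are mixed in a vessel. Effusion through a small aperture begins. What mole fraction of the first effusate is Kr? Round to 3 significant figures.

0.404

Effusion rate of each component ∝ n_i/√M_i (partial pressure × 1/√M).
x_Kr(eff) = (n_Kr/√M_Kr) / (n_Kr/√M_Kr + n_C₂H₂/√M_C₂H₂)
= (4.47/√83.80) / (4.47/√83.80 + 3.67/√26.04) = 0.4883/(0.4883 + 0.7192) = 0.404.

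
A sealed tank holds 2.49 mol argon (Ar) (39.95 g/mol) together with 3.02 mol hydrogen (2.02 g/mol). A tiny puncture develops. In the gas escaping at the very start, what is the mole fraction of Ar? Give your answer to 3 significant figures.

0.156

Rate_i ∝ x_i/√M_i (Graham's law weighted by mole fraction), so the effusate composition follows n_i/√M_i.
So x_Ar in the escaping gas = (n_Ar/√M_Ar) / Σ(n_i/√M_i)
= (2.49/√39.95) / (2.49/√39.95 + 3.02/√2.02) = 0.3939/(0.3939 + 2.125) = 0.156.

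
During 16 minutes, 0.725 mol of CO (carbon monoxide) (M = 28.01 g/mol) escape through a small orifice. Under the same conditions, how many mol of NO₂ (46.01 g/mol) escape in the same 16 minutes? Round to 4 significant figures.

Using Graham's law: rate_NO₂/rate_CO = √(M_CO/M_NO₂) = √(28.01/46.01) = √0.6088 = 0.7802.
So the amount for NO₂ is 0.725 × 0.7802 = 0.5657 mol.

0.5657 mol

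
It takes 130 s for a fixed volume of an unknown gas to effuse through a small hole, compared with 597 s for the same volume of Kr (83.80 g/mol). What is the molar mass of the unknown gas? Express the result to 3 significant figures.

From Graham's law, t_X/t_Kr = √(M_X/M_Kr).
130/597 = 0.2178 = √(M_X/83.80)
M_X = 83.80 × 0.2178² = 83.80 × 0.04742 = 3.97 g/mol

3.97 g/mol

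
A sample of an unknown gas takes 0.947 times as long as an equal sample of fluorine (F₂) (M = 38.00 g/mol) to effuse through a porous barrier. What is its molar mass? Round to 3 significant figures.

Graham's law gives t_X/t_F₂ = √(M_X/M_F₂).
0.947 = √(M_X/38.00)
M_X = 38.00 × 0.947² = 38.00 × 0.8968 = 34.1 g/mol

34.1 g/mol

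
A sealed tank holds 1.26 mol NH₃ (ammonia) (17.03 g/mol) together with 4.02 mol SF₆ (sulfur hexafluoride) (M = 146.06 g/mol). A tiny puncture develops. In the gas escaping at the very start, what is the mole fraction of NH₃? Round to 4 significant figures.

0.4786

Effusion rate of each component ∝ n_i/√M_i (partial pressure × 1/√M).
So x_NH₃ in the escaping gas = (n_NH₃/√M_NH₃) / Σ(n_i/√M_i)
= (1.26/√17.03) / (1.26/√17.03 + 4.02/√146.06) = 0.3053/(0.3053 + 0.3326) = 0.4786.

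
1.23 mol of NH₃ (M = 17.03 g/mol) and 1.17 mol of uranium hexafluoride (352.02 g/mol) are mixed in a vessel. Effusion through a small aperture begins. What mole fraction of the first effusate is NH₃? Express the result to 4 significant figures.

The effusion rate of species i is ∝ p_i/√M_i ∝ n_i/√M_i.
So x_NH₃ in the escaping gas = (n_NH₃/√M_NH₃) / Σ(n_i/√M_i)
= (1.23/√17.03) / (1.23/√17.03 + 1.17/√352.02) = 0.2981/(0.2981 + 0.06236) = 0.8270.

0.8270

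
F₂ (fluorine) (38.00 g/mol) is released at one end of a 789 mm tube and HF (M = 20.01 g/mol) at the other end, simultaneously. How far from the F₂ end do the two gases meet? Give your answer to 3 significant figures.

332 mm

Graham's law gives d_F₂/d_HF = rate_F₂/rate_HF = √(M_HF/M_F₂) = √(20.01/38.00) = 0.7257.
With d_F₂ + d_HF = 789 mm, d_HF = 789/(1 + 0.7257) = 457.2 mm.
d_F₂ = 789 − 457.2 = 332 mm.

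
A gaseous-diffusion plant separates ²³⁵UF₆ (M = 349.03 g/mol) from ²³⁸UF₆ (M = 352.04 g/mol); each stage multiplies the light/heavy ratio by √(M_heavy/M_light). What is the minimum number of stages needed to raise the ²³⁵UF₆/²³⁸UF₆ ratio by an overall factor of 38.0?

Per stage α = (352.04/349.03)^(1/2) = 1.00862^0.5, giving ln α = 0.004293.
Need α^N ≥ 38.0 ⇒ N ≥ ln(38.0) / ln α = 3.638 / 0.004293 = 847.24.
Minimum whole number of stages: N = 848.

848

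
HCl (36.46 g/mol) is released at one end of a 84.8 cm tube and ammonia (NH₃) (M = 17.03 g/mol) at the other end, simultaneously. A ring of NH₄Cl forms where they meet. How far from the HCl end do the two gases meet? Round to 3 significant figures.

34.4 cm

Distances travelled in equal time are proportional to diffusion rates, so d_HCl/d_NH₃ = √(M_NH₃/M_HCl) = √(17.03/36.46) = 0.6834.
With d_HCl + d_NH₃ = 84.8 cm, d_NH₃ = 84.8/(1 + 0.6834) = 50.37 cm.
d_HCl = 84.8 − 50.37 = 34.4 cm.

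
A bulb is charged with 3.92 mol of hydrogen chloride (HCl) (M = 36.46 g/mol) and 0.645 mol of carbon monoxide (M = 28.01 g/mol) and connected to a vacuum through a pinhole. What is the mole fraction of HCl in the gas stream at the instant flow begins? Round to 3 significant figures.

0.842

Each component's effusion rate ∝ (its partial pressure)·(1/√M) ∝ n_i/√M_i.
Mole fraction of HCl in the effusate = (n_HCl/√M_HCl) / (n_HCl/√M_HCl + n_CO/√M_CO)
= (3.92/√36.46) / (3.92/√36.46 + 0.645/√28.01) = 0.6492/(0.6492 + 0.1219) = 0.842.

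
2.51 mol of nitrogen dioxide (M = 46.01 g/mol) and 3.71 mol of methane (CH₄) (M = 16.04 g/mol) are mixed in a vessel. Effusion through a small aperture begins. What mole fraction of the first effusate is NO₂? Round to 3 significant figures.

The effusion rate of species i is ∝ p_i/√M_i ∝ n_i/√M_i.
Mole fraction of NO₂ in the effusate = (n_NO₂/√M_NO₂) / (n_NO₂/√M_NO₂ + n_CH₄/√M_CH₄)
= (2.51/√46.01) / (2.51/√46.01 + 3.71/√16.04) = 0.3700/(0.3700 + 0.9263) = 0.285.

0.285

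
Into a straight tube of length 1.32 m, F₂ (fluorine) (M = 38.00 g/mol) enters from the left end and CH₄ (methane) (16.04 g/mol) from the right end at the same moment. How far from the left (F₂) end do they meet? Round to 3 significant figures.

Distances travelled in equal time are proportional to diffusion rates, so d_F₂/d_CH₄ = √(M_CH₄/M_F₂) = √(16.04/38.00) = 0.6497.
With d_F₂ + d_CH₄ = 1.32 m, d_CH₄ = 1.32/(1 + 0.6497) = 0.8001 m.
d_F₂ = 1.32 − 0.8001 = 0.520 m.

0.520 m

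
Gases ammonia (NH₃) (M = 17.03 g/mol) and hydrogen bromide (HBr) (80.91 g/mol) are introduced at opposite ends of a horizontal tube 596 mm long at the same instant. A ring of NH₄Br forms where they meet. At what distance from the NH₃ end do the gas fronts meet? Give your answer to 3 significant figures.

409 mm

The fronts meet when d_NH₃ + d_HBr = L with d_NH₃/d_HBr = √(M_HBr/M_NH₃) (Graham's law). Here √(M_HBr/M_NH₃) = √(80.91/17.03) = 2.180.
With d_NH₃ + d_HBr = 596 mm, d_HBr = 596/(1 + 2.180) = 187.4 mm.
d_NH₃ = 596 − 187.4 = 409 mm.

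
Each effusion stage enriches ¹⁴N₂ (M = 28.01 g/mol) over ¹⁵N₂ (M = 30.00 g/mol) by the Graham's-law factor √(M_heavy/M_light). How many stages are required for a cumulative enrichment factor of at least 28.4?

98

With α = √(30.00/28.01) per stage, ln α = ½ ln(1.07105) = 0.03432.
Need α^N ≥ 28.4 ⇒ N ≥ ln(28.4) / ln α = 3.346 / 0.03432 = 97.51.
So at least 98 stages are needed.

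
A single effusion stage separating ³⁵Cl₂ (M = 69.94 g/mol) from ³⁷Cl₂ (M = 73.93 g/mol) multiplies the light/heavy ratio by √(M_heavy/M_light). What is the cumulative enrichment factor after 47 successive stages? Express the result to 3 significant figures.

Overall factor = α^47 with α = √(73.93/69.94), i.e. (73.93/69.94)^(47/2).
= 1.05705^(47/2) = 3.68.

3.68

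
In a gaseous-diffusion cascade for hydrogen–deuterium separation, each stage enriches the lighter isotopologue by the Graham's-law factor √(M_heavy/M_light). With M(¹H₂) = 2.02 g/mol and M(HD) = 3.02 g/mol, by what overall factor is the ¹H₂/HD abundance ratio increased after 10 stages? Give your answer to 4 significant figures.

Each stage multiplies the ratio by α = √(3.02/2.02), so after 10 stages the overall factor is α^10 = (3.02/2.02)^(10/2).
= 1.49505^5 = 7.469.

7.469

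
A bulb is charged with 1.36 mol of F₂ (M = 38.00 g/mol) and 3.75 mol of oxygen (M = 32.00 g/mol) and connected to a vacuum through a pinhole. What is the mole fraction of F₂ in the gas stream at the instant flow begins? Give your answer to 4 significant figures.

0.2497

Rate_i ∝ x_i/√M_i (Graham's law weighted by mole fraction), so the effusate composition follows n_i/√M_i.
So x_F₂ in the escaping gas = (n_F₂/√M_F₂) / Σ(n_i/√M_i)
= (1.36/√38.00) / (1.36/√38.00 + 3.75/√32.00) = 0.2206/(0.2206 + 0.6629) = 0.2497.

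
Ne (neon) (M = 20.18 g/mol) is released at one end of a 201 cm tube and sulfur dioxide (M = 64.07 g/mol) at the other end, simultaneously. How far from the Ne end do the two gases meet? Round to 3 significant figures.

129 cm

In equal time, each gas travels a distance ∝ its rate ∝ 1/√M, so d_Ne/d_SO₂ = √(M_SO₂/M_Ne) = √(64.07/20.18) = 1.782.
With d_Ne + d_SO₂ = 201 cm, d_SO₂ = 201/(1 + 1.782) = 72.25 cm.
d_Ne = 201 − 72.25 = 129 cm.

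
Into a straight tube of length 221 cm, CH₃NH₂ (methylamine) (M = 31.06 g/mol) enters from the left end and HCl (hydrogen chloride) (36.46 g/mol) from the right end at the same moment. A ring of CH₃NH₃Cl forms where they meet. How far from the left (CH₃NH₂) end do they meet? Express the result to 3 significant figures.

115 cm

The fronts meet when d_CH₃NH₂ + d_HCl = L with d_CH₃NH₂/d_HCl = √(M_HCl/M_CH₃NH₂) (Graham's law). Here √(M_HCl/M_CH₃NH₂) = √(36.46/31.06) = 1.083.
With d_CH₃NH₂ + d_HCl = 221 cm, d_HCl = 221/(1 + 1.083) = 106.1 cm.
d_CH₃NH₂ = 221 − 106.1 = 115 cm.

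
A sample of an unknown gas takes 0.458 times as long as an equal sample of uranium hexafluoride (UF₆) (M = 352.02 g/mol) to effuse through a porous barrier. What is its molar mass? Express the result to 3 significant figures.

Since effusion rate ∝ 1/√M, t_X/t_UF₆ = √(M_X/M_UF₆).
0.458 = √(M_X/352.02)
M_X = 352.02 × 0.458² = 352.02 × 0.2098 = 73.8 g/mol

73.8 g/mol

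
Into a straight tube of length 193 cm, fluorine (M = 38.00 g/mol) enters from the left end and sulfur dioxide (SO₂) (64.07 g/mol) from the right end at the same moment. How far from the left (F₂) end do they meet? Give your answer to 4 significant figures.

109.0 cm

Distances travelled in equal time are proportional to diffusion rates, so d_F₂/d_SO₂ = √(M_SO₂/M_F₂) = √(64.07/38.00) = 1.298.
With d_F₂ + d_SO₂ = 193 cm, d_SO₂ = 193/(1 + 1.298) = 83.97 cm.
d_F₂ = 193 − 83.97 = 109.0 cm.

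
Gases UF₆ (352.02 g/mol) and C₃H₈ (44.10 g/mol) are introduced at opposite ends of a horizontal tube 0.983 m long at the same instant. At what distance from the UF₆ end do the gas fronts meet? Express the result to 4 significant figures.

Graham's law gives d_UF₆/d_C₃H₈ = rate_UF₆/rate_C₃H₈ = √(M_C₃H₈/M_UF₆) = √(44.10/352.02) = 0.3539.
With d_UF₆ + d_C₃H₈ = 0.983 m, d_C₃H₈ = 0.983/(1 + 0.3539) = 0.7260 m.
d_UF₆ = 0.983 − 0.7260 = 0.2570 m.

0.2570 m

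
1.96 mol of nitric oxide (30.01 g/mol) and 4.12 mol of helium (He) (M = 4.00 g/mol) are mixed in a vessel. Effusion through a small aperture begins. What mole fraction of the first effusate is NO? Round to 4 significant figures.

The effusion rate of species i is ∝ p_i/√M_i ∝ n_i/√M_i.
x_NO(eff) = (n_NO/√M_NO) / (n_NO/√M_NO + n_He/√M_He)
= (1.96/√30.01) / (1.96/√30.01 + 4.12/√4.00) = 0.3578/(0.3578 + 2.060) = 0.1480.

0.1480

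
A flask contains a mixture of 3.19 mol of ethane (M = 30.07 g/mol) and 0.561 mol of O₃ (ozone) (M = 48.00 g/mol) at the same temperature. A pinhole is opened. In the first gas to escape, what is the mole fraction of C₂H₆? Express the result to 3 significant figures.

Rate_i ∝ x_i/√M_i (Graham's law weighted by mole fraction), so the effusate composition follows n_i/√M_i.
Mole fraction of C₂H₆ in the effusate = (n_C₂H₆/√M_C₂H₆) / (n_C₂H₆/√M_C₂H₆ + n_O₃/√M_O₃)
= (3.19/√30.07) / (3.19/√30.07 + 0.561/√48.00) = 0.5817/(0.5817 + 0.08097) = 0.878.

0.878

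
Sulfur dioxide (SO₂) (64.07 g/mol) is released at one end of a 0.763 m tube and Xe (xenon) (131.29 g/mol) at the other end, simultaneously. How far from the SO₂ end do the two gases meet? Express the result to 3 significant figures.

0.449 m

Graham's law gives d_SO₂/d_Xe = rate_SO₂/rate_Xe = √(M_Xe/M_SO₂) = √(131.29/64.07) = 1.431.
With d_SO₂ + d_Xe = 0.763 m, d_Xe = 0.763/(1 + 1.431) = 0.3138 m.
d_SO₂ = 0.763 − 0.3138 = 0.449 m.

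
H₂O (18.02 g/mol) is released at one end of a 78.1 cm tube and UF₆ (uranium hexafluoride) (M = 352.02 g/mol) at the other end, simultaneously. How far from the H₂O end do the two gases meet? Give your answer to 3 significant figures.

The fronts meet when d_H₂O + d_UF₆ = L with d_H₂O/d_UF₆ = √(M_UF₆/M_H₂O) (Graham's law). Here √(M_UF₆/M_H₂O) = √(352.02/18.02) = 4.420.
With d_H₂O + d_UF₆ = 78.1 cm, d_UF₆ = 78.1/(1 + 4.420) = 14.41 cm.
d_H₂O = 78.1 − 14.41 = 63.7 cm.

63.7 cm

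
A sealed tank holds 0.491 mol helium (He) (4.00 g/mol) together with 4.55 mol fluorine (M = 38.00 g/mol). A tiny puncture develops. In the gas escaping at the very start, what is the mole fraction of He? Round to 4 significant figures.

0.2496

Rate_i ∝ x_i/√M_i (Graham's law weighted by mole fraction), so the effusate composition follows n_i/√M_i.
x_He(eff) = (n_He/√M_He) / (n_He/√M_He + n_F₂/√M_F₂)
= (0.491/√4.00) / (0.491/√4.00 + 4.55/√38.00) = 0.2455/(0.2455 + 0.7381) = 0.2496.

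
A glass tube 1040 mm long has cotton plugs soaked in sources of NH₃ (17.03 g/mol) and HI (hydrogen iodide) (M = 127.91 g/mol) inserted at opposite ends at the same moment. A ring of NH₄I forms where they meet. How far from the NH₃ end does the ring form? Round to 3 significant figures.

762 mm

Distances travelled in equal time are proportional to diffusion rates, so d_NH₃/d_HI = √(M_HI/M_NH₃) = √(127.91/17.03) = 2.741.
With d_NH₃ + d_HI = 1040 mm, d_HI = 1040/(1 + 2.741) = 278.0 mm.
d_NH₃ = 1040 − 278.0 = 762 mm.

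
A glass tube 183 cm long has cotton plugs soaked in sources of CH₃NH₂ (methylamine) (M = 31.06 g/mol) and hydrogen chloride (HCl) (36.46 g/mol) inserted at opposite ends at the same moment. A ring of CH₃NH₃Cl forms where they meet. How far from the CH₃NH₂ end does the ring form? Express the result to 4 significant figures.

Distances travelled in equal time are proportional to diffusion rates, so d_CH₃NH₂/d_HCl = √(M_HCl/M_CH₃NH₂) = √(36.46/31.06) = 1.083.
With d_CH₃NH₂ + d_HCl = 183 cm, d_HCl = 183/(1 + 1.083) = 87.84 cm.
d_CH₃NH₂ = 183 − 87.84 = 95.16 cm.

95.16 cm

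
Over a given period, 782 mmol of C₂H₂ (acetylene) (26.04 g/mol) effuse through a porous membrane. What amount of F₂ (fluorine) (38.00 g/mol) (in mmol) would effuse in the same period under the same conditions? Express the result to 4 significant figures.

By Graham's law, rate_F₂/rate_C₂H₂ = √(M_C₂H₂/M_F₂) = √(26.04/38.00) = √0.6853 = 0.8278.
So the amount for F₂ is 782 × 0.8278 = 647.3 mmol.

647.3 mmol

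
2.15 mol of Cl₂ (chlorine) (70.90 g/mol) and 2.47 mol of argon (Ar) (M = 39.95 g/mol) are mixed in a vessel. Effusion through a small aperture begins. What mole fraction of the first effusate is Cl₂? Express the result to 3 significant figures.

0.395

The effusion rate of species i is ∝ p_i/√M_i ∝ n_i/√M_i.
So x_Cl₂ in the escaping gas = (n_Cl₂/√M_Cl₂) / Σ(n_i/√M_i)
= (2.15/√70.90) / (2.15/√70.90 + 2.47/√39.95) = 0.2553/(0.2553 + 0.3908) = 0.395.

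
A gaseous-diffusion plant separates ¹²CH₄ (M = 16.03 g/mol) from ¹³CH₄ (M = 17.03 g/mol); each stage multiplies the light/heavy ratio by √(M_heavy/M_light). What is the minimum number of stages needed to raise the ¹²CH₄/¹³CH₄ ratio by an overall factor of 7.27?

66

Per stage α = (17.03/16.03)^(1/2) = 1.06238^0.5, giving ln α = 0.03026.
Need α^N ≥ 7.27 ⇒ N ≥ ln(7.27) / ln α = 1.984 / 0.03026 = 65.56.
Rounding up, N = 66 stages.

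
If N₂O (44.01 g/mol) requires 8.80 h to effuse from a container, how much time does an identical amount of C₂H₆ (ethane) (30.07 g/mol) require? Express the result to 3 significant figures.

Using Graham's law: t_C₂H₆/t_N₂O = √(M_C₂H₆/M_N₂O) = √(30.07/44.01) = √0.6833 = 0.8266.
So the time for C₂H₆ is 8.80 × 0.8266 = 7.27 h.

7.27 h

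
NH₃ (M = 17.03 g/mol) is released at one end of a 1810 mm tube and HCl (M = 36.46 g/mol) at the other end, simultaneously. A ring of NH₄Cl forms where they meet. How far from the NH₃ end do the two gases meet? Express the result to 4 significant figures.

In equal time, each gas travels a distance ∝ its rate ∝ 1/√M, so d_NH₃/d_HCl = √(M_HCl/M_NH₃) = √(36.46/17.03) = 1.463.
With d_NH₃ + d_HCl = 1810 mm, d_HCl = 1810/(1 + 1.463) = 734.8 mm.
d_NH₃ = 1810 − 734.8 = 1075 mm.

1075 mm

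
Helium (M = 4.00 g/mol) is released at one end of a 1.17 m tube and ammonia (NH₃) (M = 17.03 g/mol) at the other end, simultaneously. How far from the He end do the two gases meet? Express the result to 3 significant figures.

Distances travelled in equal time are proportional to diffusion rates, so d_He/d_NH₃ = √(M_NH₃/M_He) = √(17.03/4.00) = 2.063.
With d_He + d_NH₃ = 1.17 m, d_NH₃ = 1.17/(1 + 2.063) = 0.3819 m.
d_He = 1.17 − 0.3819 = 0.788 m.

0.788 m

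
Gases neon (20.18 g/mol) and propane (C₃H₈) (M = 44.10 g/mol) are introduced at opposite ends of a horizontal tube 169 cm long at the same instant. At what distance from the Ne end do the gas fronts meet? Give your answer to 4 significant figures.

The fronts meet when d_Ne + d_C₃H₈ = L with d_Ne/d_C₃H₈ = √(M_C₃H₈/M_Ne) (Graham's law). Here √(M_C₃H₈/M_Ne) = √(44.10/20.18) = 1.478.
With d_Ne + d_C₃H₈ = 169 cm, d_C₃H₈ = 169/(1 + 1.478) = 68.19 cm.
d_Ne = 169 − 68.19 = 100.8 cm.

100.8 cm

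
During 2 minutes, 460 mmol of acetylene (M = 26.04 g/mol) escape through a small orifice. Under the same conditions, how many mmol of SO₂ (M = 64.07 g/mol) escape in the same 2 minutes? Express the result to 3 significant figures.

Using Graham's law: rate_SO₂/rate_C₂H₂ = √(M_C₂H₂/M_SO₂) = √(26.04/64.07) = √0.4064 = 0.6375.
So the amount for SO₂ is 460 × 0.6375 = 293 mmol.

293 mmol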